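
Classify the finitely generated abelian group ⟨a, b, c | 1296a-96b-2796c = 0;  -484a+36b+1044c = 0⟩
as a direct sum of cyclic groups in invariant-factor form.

Answer: M ≅ ℤ^1 ⊕ ℤ/4 ⊕ ℤ/12

Derivation:
rank_ℚ(R)=2; free=3−2=1
SNF(R) diag = [4, 12] → torsion [4, 12]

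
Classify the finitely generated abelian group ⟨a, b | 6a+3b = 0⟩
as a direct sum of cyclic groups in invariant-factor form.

rank_ℚ(R)=1; free=2−1=1
SNF(R) diag = [3] → torsion [3]

Answer: M ≅ ℤ^1 ⊕ ℤ/3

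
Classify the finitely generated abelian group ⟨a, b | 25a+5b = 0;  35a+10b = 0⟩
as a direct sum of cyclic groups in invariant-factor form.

Answer: M ≅ ℤ/5 ⊕ ℤ/15

Derivation:
rank_ℚ(R)=2; free=2−2=0
SNF(R) diag = [5, 15] → torsion [5, 15]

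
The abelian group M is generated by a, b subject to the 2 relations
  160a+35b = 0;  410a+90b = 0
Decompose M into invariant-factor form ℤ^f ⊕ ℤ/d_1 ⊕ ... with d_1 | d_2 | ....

rank_ℚ(R)=2; free=2−2=0
SNF(R) diag = [5, 10] → torsion [5, 10]

Answer: M ≅ ℤ/5 ⊕ ℤ/10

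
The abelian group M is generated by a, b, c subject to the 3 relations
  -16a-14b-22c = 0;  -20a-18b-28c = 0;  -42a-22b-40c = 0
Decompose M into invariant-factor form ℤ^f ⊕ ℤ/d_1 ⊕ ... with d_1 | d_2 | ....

Answer: M ≅ ℤ/2 ⊕ ℤ/2 ⊕ ℤ/6

Derivation:
rank_ℚ(R)=3; free=3−3=0
SNF(R) diag = [2, 2, 6] → torsion [2, 2, 6]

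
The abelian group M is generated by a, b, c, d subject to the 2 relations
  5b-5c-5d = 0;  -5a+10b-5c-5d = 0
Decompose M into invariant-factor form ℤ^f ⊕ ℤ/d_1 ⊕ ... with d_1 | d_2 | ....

rank_ℚ(R)=2; free=4−2=2
SNF(R) diag = [5, 5] → torsion [5, 5]

Answer: M ≅ ℤ^2 ⊕ ℤ/5 ⊕ ℤ/5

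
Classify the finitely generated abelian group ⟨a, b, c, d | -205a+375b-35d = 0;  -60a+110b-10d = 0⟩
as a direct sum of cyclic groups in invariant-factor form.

rank_ℚ(R)=2; free=4−2=2
SNF(R) diag = [5, 10] → torsion [5, 10]

Answer: M ≅ ℤ^2 ⊕ ℤ/5 ⊕ ℤ/10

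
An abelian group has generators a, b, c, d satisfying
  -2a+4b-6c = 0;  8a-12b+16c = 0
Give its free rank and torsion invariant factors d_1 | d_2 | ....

rank_ℚ(R)=2; free=4−2=2
SNF(R) diag = [2, 4] → torsion [2, 4]

Answer: M ≅ ℤ^2 ⊕ ℤ/2 ⊕ ℤ/4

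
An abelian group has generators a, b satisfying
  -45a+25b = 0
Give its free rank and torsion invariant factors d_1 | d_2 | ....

Answer: M ≅ ℤ^1 ⊕ ℤ/5

Derivation:
rank_ℚ(R)=1; free=2−1=1
SNF(R) diag = [5] → torsion [5]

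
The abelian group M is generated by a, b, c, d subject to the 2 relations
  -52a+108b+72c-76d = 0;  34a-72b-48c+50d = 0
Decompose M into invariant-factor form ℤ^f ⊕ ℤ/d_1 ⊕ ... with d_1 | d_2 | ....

Answer: M ≅ ℤ^2 ⊕ ℤ/2 ⊕ ℤ/4

Derivation:
rank_ℚ(R)=2; free=4−2=2
SNF(R) diag = [2, 4] → torsion [2, 4]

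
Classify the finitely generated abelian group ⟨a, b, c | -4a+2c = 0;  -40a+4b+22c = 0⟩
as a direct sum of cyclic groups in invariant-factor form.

Answer: M ≅ ℤ^1 ⊕ ℤ/2 ⊕ ℤ/4

Derivation:
rank_ℚ(R)=2; free=3−2=1
SNF(R) diag = [2, 4] → torsion [2, 4]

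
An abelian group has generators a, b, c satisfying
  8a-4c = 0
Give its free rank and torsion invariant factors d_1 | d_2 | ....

rank_ℚ(R)=1; free=3−1=2
SNF(R) diag = [4] → torsion [4]

Answer: M ≅ ℤ^2 ⊕ ℤ/4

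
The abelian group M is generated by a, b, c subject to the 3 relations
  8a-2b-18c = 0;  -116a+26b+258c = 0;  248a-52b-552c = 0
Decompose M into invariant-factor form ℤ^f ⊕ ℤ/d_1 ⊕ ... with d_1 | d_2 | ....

rank_ℚ(R)=3; free=3−3=0
SNF(R) diag = [2, 4, 12] → torsion [2, 4, 12]

Answer: M ≅ ℤ/2 ⊕ ℤ/4 ⊕ ℤ/12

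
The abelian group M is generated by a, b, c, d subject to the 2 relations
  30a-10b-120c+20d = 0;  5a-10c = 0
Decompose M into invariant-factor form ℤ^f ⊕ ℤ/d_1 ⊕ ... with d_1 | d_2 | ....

Answer: M ≅ ℤ^2 ⊕ ℤ/5 ⊕ ℤ/10

Derivation:
rank_ℚ(R)=2; free=4−2=2
SNF(R) diag = [5, 10] → torsion [5, 10]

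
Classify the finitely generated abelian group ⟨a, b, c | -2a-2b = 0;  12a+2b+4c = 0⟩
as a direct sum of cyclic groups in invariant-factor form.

Answer: M ≅ ℤ^1 ⊕ ℤ/2 ⊕ ℤ/2

Derivation:
rank_ℚ(R)=2; free=3−2=1
SNF(R) diag = [2, 2] → torsion [2, 2]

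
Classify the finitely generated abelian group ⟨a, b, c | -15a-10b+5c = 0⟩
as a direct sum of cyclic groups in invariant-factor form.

rank_ℚ(R)=1; free=3−1=2
SNF(R) diag = [5] → torsion [5]

Answer: M ≅ ℤ^2 ⊕ ℤ/5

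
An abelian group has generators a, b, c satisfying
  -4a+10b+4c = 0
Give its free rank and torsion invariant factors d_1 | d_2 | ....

rank_ℚ(R)=1; free=3−1=2
SNF(R) diag = [2] → torsion [2]

Answer: M ≅ ℤ^2 ⊕ ℤ/2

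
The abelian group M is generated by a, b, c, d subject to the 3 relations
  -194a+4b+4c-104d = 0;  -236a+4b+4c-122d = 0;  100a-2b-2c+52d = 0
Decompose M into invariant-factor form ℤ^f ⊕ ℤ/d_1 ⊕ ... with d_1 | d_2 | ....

rank_ℚ(R)=3; free=4−3=1
SNF(R) diag = [2, 6, 18] → torsion [2, 6, 18]

Answer: M ≅ ℤ^1 ⊕ ℤ/2 ⊕ ℤ/6 ⊕ ℤ/18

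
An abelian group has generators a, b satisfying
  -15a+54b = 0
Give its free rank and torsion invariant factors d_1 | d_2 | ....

Answer: M ≅ ℤ^1 ⊕ ℤ/3

Derivation:
rank_ℚ(R)=1; free=2−1=1
SNF(R) diag = [3] → torsion [3]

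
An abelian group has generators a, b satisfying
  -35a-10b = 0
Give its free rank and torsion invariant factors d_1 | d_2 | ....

rank_ℚ(R)=1; free=2−1=1
SNF(R) diag = [5] → torsion [5]

Answer: M ≅ ℤ^1 ⊕ ℤ/5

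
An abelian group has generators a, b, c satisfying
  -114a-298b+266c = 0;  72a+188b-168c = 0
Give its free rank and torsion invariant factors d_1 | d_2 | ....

Answer: M ≅ ℤ^1 ⊕ ℤ/2 ⊕ ℤ/4

Derivation:
rank_ℚ(R)=2; free=3−2=1
SNF(R) diag = [2, 4] → torsion [2, 4]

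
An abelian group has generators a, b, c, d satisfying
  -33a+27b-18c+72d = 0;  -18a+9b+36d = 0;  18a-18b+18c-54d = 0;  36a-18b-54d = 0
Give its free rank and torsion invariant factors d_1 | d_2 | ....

Answer: M ≅ ℤ/3 ⊕ ℤ/9 ⊕ ℤ/18 ⊕ ℤ/18

Derivation:
rank_ℚ(R)=4; free=4−4=0
SNF(R) diag = [3, 9, 18, 18] → torsion [3, 9, 18, 18]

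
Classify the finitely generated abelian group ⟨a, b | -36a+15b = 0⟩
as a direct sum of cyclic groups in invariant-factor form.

Answer: M ≅ ℤ^1 ⊕ ℤ/3

Derivation:
rank_ℚ(R)=1; free=2−1=1
SNF(R) diag = [3] → torsion [3]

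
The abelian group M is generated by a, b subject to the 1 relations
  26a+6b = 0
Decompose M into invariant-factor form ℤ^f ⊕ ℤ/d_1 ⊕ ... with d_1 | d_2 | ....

rank_ℚ(R)=1; free=2−1=1
SNF(R) diag = [2] → torsion [2]

Answer: M ≅ ℤ^1 ⊕ ℤ/2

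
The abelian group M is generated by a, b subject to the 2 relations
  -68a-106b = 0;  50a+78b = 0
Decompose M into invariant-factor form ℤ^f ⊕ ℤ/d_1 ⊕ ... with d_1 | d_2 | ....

Answer: M ≅ ℤ/2 ⊕ ℤ/2

Derivation:
rank_ℚ(R)=2; free=2−2=0
SNF(R) diag = [2, 2] → torsion [2, 2]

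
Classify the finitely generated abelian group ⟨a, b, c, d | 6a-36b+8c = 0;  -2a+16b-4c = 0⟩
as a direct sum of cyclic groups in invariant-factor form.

rank_ℚ(R)=2; free=4−2=2
SNF(R) diag = [2, 4] → torsion [2, 4]

Answer: M ≅ ℤ^2 ⊕ ℤ/2 ⊕ ℤ/4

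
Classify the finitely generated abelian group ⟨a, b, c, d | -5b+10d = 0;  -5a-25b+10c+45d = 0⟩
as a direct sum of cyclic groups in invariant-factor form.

rank_ℚ(R)=2; free=4−2=2
SNF(R) diag = [5, 5] → torsion [5, 5]

Answer: M ≅ ℤ^2 ⊕ ℤ/5 ⊕ ℤ/5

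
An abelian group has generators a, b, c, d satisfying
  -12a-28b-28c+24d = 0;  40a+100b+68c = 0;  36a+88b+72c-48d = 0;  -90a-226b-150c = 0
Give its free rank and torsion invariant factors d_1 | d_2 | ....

Answer: M ≅ ℤ/2 ⊕ ℤ/4 ⊕ ℤ/8 ⊕ ℤ/24

Derivation:
rank_ℚ(R)=4; free=4−4=0
SNF(R) diag = [2, 4, 8, 24] → torsion [2, 4, 8, 24]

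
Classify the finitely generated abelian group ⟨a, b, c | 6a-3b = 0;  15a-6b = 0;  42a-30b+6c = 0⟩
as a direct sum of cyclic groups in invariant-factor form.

rank_ℚ(R)=3; free=3−3=0
SNF(R) diag = [3, 3, 6] → torsion [3, 3, 6]

Answer: M ≅ ℤ/3 ⊕ ℤ/3 ⊕ ℤ/6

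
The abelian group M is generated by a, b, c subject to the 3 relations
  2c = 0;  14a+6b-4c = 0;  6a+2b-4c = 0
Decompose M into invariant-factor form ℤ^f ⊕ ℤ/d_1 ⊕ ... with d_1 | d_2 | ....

Answer: M ≅ ℤ/2 ⊕ ℤ/2 ⊕ ℤ/4

Derivation:
rank_ℚ(R)=3; free=3−3=0
SNF(R) diag = [2, 2, 4] → torsion [2, 2, 4]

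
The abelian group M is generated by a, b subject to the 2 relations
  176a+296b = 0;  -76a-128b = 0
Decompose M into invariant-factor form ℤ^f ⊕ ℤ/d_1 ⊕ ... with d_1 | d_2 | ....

Answer: M ≅ ℤ/4 ⊕ ℤ/8

Derivation:
rank_ℚ(R)=2; free=2−2=0
SNF(R) diag = [4, 8] → torsion [4, 8]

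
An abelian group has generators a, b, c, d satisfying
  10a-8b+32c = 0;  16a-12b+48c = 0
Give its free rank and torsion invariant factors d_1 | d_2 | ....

rank_ℚ(R)=2; free=4−2=2
SNF(R) diag = [2, 4] → torsion [2, 4]

Answer: M ≅ ℤ^2 ⊕ ℤ/2 ⊕ ℤ/4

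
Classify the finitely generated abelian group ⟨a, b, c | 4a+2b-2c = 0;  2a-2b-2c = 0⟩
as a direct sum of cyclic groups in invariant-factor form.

Answer: M ≅ ℤ^1 ⊕ ℤ/2 ⊕ ℤ/2

Derivation:
rank_ℚ(R)=2; free=3−2=1
SNF(R) diag = [2, 2] → torsion [2, 2]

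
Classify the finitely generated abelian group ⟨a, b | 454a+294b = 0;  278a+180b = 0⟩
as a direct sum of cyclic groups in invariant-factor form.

rank_ℚ(R)=2; free=2−2=0
SNF(R) diag = [2, 6] → torsion [2, 6]

Answer: M ≅ ℤ/2 ⊕ ℤ/6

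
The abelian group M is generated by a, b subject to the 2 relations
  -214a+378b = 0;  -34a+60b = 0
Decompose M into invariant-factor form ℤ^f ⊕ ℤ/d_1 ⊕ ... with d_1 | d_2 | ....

Answer: M ≅ ℤ/2 ⊕ ℤ/6

Derivation:
rank_ℚ(R)=2; free=2−2=0
SNF(R) diag = [2, 6] → torsion [2, 6]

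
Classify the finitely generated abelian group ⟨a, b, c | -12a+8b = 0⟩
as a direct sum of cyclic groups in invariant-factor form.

rank_ℚ(R)=1; free=3−1=2
SNF(R) diag = [4] → torsion [4]

Answer: M ≅ ℤ^2 ⊕ ℤ/4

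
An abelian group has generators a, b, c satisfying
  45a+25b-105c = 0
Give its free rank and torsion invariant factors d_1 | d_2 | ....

Answer: M ≅ ℤ^2 ⊕ ℤ/5

Derivation:
rank_ℚ(R)=1; free=3−1=2
SNF(R) diag = [5] → torsion [5]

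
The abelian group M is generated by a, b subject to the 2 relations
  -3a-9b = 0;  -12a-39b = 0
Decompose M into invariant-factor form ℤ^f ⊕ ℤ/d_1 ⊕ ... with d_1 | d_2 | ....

Answer: M ≅ ℤ/3 ⊕ ℤ/3

Derivation:
rank_ℚ(R)=2; free=2−2=0
SNF(R) diag = [3, 3] → torsion [3, 3]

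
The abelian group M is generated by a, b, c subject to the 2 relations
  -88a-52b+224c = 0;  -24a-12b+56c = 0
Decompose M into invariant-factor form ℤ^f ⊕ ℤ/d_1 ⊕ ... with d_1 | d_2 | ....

Answer: M ≅ ℤ^1 ⊕ ℤ/4 ⊕ ℤ/8

Derivation:
rank_ℚ(R)=2; free=3−2=1
SNF(R) diag = [4, 8] → torsion [4, 8]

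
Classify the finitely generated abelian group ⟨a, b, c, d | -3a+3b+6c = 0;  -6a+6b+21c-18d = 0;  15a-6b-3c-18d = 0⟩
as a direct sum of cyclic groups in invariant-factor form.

rank_ℚ(R)=3; free=4−3=1
SNF(R) diag = [3, 9, 9] → torsion [3, 9, 9]

Answer: M ≅ ℤ^1 ⊕ ℤ/3 ⊕ ℤ/9 ⊕ ℤ/9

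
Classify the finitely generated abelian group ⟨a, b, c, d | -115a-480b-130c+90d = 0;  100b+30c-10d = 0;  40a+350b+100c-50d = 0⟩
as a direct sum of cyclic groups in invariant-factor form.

Answer: M ≅ ℤ^1 ⊕ ℤ/5 ⊕ ℤ/10 ⊕ ℤ/30

Derivation:
rank_ℚ(R)=3; free=4−3=1
SNF(R) diag = [5, 10, 30] → torsion [5, 10, 30]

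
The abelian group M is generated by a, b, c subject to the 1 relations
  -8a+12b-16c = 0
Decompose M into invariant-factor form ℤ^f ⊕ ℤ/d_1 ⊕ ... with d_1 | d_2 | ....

Answer: M ≅ ℤ^2 ⊕ ℤ/4

Derivation:
rank_ℚ(R)=1; free=3−1=2
SNF(R) diag = [4] → torsion [4]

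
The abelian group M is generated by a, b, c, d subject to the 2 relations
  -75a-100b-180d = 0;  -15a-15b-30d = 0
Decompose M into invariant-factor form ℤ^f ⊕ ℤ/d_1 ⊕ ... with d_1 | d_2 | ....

Answer: M ≅ ℤ^2 ⊕ ℤ/5 ⊕ ℤ/15

Derivation:
rank_ℚ(R)=2; free=4−2=2
SNF(R) diag = [5, 15] → torsion [5, 15]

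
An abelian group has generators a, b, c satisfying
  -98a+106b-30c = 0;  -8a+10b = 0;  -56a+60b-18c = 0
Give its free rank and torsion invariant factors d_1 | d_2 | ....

rank_ℚ(R)=3; free=3−3=0
SNF(R) diag = [2, 2, 6] → torsion [2, 2, 6]

Answer: M ≅ ℤ/2 ⊕ ℤ/2 ⊕ ℤ/6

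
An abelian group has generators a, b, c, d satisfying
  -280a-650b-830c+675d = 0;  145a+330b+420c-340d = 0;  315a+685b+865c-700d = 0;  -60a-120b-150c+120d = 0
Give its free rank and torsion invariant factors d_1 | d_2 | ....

Answer: M ≅ ℤ/5 ⊕ ℤ/5 ⊕ ℤ/15 ⊕ ℤ/30

Derivation:
rank_ℚ(R)=4; free=4−4=0
SNF(R) diag = [5, 5, 15, 30] → torsion [5, 5, 15, 30]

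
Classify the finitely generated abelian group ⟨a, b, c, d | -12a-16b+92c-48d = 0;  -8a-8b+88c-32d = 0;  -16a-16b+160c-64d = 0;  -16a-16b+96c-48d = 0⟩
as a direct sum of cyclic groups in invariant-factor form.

rank_ℚ(R)=4; free=4−4=0
SNF(R) diag = [4, 8, 16, 16] → torsion [4, 8, 16, 16]

Answer: M ≅ ℤ/4 ⊕ ℤ/8 ⊕ ℤ/16 ⊕ ℤ/16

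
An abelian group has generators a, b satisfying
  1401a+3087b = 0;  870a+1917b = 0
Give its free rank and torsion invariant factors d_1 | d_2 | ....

Answer: M ≅ ℤ/3 ⊕ ℤ/9

Derivation:
rank_ℚ(R)=2; free=2−2=0
SNF(R) diag = [3, 9] → torsion [3, 9]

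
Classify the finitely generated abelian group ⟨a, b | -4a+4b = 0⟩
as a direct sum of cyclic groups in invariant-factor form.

Answer: M ≅ ℤ^1 ⊕ ℤ/4

Derivation:
rank_ℚ(R)=1; free=2−1=1
SNF(R) diag = [4] → torsion [4]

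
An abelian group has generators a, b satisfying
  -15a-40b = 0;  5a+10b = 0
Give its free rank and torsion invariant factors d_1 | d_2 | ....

Answer: M ≅ ℤ/5 ⊕ ℤ/10

Derivation:
rank_ℚ(R)=2; free=2−2=0
SNF(R) diag = [5, 10] → torsion [5, 10]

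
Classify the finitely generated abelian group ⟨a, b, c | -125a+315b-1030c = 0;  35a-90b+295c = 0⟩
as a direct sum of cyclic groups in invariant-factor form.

rank_ℚ(R)=2; free=3−2=1
SNF(R) diag = [5, 15] → torsion [5, 15]

Answer: M ≅ ℤ^1 ⊕ ℤ/5 ⊕ ℤ/15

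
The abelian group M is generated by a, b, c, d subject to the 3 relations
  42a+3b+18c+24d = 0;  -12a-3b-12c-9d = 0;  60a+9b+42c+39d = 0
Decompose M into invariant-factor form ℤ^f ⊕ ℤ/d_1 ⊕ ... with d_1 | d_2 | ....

rank_ℚ(R)=3; free=4−3=1
SNF(R) diag = [3, 3, 6] → torsion [3, 3, 6]

Answer: M ≅ ℤ^1 ⊕ ℤ/3 ⊕ ℤ/3 ⊕ ℤ/6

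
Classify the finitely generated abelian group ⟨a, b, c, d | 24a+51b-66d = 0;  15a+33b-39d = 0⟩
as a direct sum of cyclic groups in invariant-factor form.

rank_ℚ(R)=2; free=4−2=2
SNF(R) diag = [3, 9] → torsion [3, 9]

Answer: M ≅ ℤ^2 ⊕ ℤ/3 ⊕ ℤ/9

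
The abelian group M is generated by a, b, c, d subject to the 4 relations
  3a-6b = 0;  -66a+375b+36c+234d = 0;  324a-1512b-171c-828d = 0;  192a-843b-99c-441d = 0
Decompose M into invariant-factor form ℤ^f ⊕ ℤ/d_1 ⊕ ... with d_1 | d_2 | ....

rank_ℚ(R)=4; free=4−4=0
SNF(R) diag = [3, 9, 27, 81] → torsion [3, 9, 27, 81]

Answer: M ≅ ℤ/3 ⊕ ℤ/9 ⊕ ℤ/27 ⊕ ℤ/81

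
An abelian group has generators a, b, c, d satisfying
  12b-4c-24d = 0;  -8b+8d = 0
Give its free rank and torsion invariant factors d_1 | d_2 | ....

rank_ℚ(R)=2; free=4−2=2
SNF(R) diag = [4, 8] → torsion [4, 8]

Answer: M ≅ ℤ^2 ⊕ ℤ/4 ⊕ ℤ/8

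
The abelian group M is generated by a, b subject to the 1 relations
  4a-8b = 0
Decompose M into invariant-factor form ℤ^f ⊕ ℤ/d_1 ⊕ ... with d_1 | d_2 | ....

rank_ℚ(R)=1; free=2−1=1
SNF(R) diag = [4] → torsion [4]

Answer: M ≅ ℤ^1 ⊕ ℤ/4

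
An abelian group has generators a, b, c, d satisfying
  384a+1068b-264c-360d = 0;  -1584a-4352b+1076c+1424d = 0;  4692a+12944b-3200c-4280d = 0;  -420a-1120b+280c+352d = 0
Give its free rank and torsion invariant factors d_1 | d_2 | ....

rank_ℚ(R)=4; free=4−4=0
SNF(R) diag = [4, 12, 36, 72] → torsion [4, 12, 36, 72]

Answer: M ≅ ℤ/4 ⊕ ℤ/12 ⊕ ℤ/36 ⊕ ℤ/72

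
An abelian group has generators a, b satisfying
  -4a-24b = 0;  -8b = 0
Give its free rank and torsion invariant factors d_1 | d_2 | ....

Answer: M ≅ ℤ/4 ⊕ ℤ/8

Derivation:
rank_ℚ(R)=2; free=2−2=0
SNF(R) diag = [4, 8] → torsion [4, 8]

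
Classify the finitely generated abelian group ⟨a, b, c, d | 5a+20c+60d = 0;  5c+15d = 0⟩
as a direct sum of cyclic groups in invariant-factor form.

rank_ℚ(R)=2; free=4−2=2
SNF(R) diag = [5, 5] → torsion [5, 5]

Answer: M ≅ ℤ^2 ⊕ ℤ/5 ⊕ ℤ/5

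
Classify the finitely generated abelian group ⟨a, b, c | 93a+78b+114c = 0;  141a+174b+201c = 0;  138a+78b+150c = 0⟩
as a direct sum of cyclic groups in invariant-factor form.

rank_ℚ(R)=3; free=3−3=0
SNF(R) diag = [3, 9, 18] → torsion [3, 9, 18]

Answer: M ≅ ℤ/3 ⊕ ℤ/9 ⊕ ℤ/18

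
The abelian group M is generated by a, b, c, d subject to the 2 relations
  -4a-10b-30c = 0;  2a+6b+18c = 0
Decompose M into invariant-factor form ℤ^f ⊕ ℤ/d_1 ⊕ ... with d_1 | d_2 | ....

Answer: M ≅ ℤ^2 ⊕ ℤ/2 ⊕ ℤ/2

Derivation:
rank_ℚ(R)=2; free=4−2=2
SNF(R) diag = [2, 2] → torsion [2, 2]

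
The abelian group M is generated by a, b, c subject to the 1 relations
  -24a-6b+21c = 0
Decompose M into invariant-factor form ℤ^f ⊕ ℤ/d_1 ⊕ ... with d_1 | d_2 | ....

Answer: M ≅ ℤ^2 ⊕ ℤ/3

Derivation:
rank_ℚ(R)=1; free=3−1=2
SNF(R) diag = [3] → torsion [3]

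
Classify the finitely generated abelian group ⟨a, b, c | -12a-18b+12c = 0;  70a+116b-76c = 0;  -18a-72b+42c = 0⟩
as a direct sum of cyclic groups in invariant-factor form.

Answer: M ≅ ℤ/2 ⊕ ℤ/6 ⊕ ℤ/6

Derivation:
rank_ℚ(R)=3; free=3−3=0
SNF(R) diag = [2, 6, 6] → torsion [2, 6, 6]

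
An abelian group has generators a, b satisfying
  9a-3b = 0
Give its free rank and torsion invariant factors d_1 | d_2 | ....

rank_ℚ(R)=1; free=2−1=1
SNF(R) diag = [3] → torsion [3]

Answer: M ≅ ℤ^1 ⊕ ℤ/3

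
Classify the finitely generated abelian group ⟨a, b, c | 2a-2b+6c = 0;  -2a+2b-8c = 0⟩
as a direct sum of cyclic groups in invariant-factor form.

rank_ℚ(R)=2; free=3−2=1
SNF(R) diag = [2, 2] → torsion [2, 2]

Answer: M ≅ ℤ^1 ⊕ ℤ/2 ⊕ ℤ/2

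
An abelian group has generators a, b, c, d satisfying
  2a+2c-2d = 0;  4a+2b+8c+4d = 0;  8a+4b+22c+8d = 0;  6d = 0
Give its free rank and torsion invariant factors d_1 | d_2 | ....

Answer: M ≅ ℤ/2 ⊕ ℤ/2 ⊕ ℤ/6 ⊕ ℤ/6

Derivation:
rank_ℚ(R)=4; free=4−4=0
SNF(R) diag = [2, 2, 6, 6] → torsion [2, 2, 6, 6]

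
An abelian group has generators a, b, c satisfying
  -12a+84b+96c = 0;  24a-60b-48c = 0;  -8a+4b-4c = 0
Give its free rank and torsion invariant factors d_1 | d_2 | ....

rank_ℚ(R)=3; free=3−3=0
SNF(R) diag = [4, 12, 36] → torsion [4, 12, 36]

Answer: M ≅ ℤ/4 ⊕ ℤ/12 ⊕ ℤ/36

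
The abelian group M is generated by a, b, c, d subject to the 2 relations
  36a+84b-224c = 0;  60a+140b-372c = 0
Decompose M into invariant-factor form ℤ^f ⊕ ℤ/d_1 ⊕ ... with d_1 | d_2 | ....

Answer: M ≅ ℤ^2 ⊕ ℤ/4 ⊕ ℤ/4

Derivation:
rank_ℚ(R)=2; free=4−2=2
SNF(R) diag = [4, 4] → torsion [4, 4]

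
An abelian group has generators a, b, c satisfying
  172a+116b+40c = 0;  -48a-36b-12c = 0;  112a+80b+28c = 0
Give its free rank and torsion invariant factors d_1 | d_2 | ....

Answer: M ≅ ℤ/4 ⊕ ℤ/12 ⊕ ℤ/12

Derivation:
rank_ℚ(R)=3; free=3−3=0
SNF(R) diag = [4, 12, 12] → torsion [4, 12, 12]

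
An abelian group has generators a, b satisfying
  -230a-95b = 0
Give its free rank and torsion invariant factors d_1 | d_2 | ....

Answer: M ≅ ℤ^1 ⊕ ℤ/5

Derivation:
rank_ℚ(R)=1; free=2−1=1
SNF(R) diag = [5] → torsion [5]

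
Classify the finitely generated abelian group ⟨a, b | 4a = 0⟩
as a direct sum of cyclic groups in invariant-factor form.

rank_ℚ(R)=1; free=2−1=1
SNF(R) diag = [4] → torsion [4]

Answer: M ≅ ℤ^1 ⊕ ℤ/4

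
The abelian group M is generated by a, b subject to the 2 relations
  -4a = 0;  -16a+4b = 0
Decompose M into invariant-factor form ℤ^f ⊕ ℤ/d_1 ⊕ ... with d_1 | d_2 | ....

Answer: M ≅ ℤ/4 ⊕ ℤ/4

Derivation:
rank_ℚ(R)=2; free=2−2=0
SNF(R) diag = [4, 4] → torsion [4, 4]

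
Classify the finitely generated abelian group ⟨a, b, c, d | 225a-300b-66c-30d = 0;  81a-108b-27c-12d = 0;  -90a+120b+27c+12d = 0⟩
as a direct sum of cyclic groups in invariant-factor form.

Answer: M ≅ ℤ^1 ⊕ ℤ/3 ⊕ ℤ/3 ⊕ ℤ/6

Derivation:
rank_ℚ(R)=3; free=4−3=1
SNF(R) diag = [3, 3, 6] → torsion [3, 3, 6]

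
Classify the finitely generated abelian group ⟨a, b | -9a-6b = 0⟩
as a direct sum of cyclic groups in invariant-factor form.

Answer: M ≅ ℤ^1 ⊕ ℤ/3

Derivation:
rank_ℚ(R)=1; free=2−1=1
SNF(R) diag = [3] → torsion [3]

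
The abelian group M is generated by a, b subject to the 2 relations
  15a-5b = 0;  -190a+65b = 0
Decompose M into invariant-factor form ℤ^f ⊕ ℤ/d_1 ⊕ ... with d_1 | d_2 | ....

rank_ℚ(R)=2; free=2−2=0
SNF(R) diag = [5, 5] → torsion [5, 5]

Answer: M ≅ ℤ/5 ⊕ ℤ/5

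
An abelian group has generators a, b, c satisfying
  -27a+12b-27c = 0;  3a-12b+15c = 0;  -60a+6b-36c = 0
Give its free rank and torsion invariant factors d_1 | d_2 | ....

Answer: M ≅ ℤ/3 ⊕ ℤ/6 ⊕ ℤ/12

Derivation:
rank_ℚ(R)=3; free=3−3=0
SNF(R) diag = [3, 6, 12] → torsion [3, 6, 12]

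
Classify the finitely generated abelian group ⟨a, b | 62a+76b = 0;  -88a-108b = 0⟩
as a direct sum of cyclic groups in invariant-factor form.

rank_ℚ(R)=2; free=2−2=0
SNF(R) diag = [2, 4] → torsion [2, 4]

Answer: M ≅ ℤ/2 ⊕ ℤ/4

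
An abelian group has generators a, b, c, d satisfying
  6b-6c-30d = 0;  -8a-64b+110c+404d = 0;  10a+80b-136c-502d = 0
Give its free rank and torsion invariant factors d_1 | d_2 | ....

Answer: M ≅ ℤ^1 ⊕ ℤ/2 ⊕ ℤ/6 ⊕ ℤ/6

Derivation:
rank_ℚ(R)=3; free=4−3=1
SNF(R) diag = [2, 6, 6] → torsion [2, 6, 6]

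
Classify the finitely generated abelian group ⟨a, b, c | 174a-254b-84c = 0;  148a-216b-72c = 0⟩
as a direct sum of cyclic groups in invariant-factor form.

rank_ℚ(R)=2; free=3−2=1
SNF(R) diag = [2, 4] → torsion [2, 4]

Answer: M ≅ ℤ^1 ⊕ ℤ/2 ⊕ ℤ/4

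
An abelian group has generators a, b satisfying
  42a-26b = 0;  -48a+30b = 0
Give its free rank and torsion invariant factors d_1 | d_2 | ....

rank_ℚ(R)=2; free=2−2=0
SNF(R) diag = [2, 6] → torsion [2, 6]

Answer: M ≅ ℤ/2 ⊕ ℤ/6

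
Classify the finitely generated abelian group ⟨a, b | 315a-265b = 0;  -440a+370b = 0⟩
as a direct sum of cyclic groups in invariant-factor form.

rank_ℚ(R)=2; free=2−2=0
SNF(R) diag = [5, 10] → torsion [5, 10]

Answer: M ≅ ℤ/5 ⊕ ℤ/10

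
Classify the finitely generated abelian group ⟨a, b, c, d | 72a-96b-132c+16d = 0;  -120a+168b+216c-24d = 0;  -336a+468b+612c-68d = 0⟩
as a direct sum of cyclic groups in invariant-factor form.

rank_ℚ(R)=3; free=4−3=1
SNF(R) diag = [4, 12, 24] → torsion [4, 12, 24]

Answer: M ≅ ℤ^1 ⊕ ℤ/4 ⊕ ℤ/12 ⊕ ℤ/24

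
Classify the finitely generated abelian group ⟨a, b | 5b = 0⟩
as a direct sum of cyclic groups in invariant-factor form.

rank_ℚ(R)=1; free=2−1=1
SNF(R) diag = [5] → torsion [5]

Answer: M ≅ ℤ^1 ⊕ ℤ/5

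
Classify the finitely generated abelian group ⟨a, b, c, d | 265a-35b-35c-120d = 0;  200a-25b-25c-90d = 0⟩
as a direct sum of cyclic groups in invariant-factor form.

rank_ℚ(R)=2; free=4−2=2
SNF(R) diag = [5, 15] → torsion [5, 15]

Answer: M ≅ ℤ^2 ⊕ ℤ/5 ⊕ ℤ/15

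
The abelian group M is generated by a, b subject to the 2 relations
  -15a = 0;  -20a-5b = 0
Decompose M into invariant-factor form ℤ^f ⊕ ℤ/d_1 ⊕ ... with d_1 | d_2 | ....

Answer: M ≅ ℤ/5 ⊕ ℤ/15

Derivation:
rank_ℚ(R)=2; free=2−2=0
SNF(R) diag = [5, 15] → torsion [5, 15]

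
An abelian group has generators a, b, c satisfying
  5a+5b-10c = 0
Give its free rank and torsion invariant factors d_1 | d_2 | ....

Answer: M ≅ ℤ^2 ⊕ ℤ/5

Derivation:
rank_ℚ(R)=1; free=3−1=2
SNF(R) diag = [5] → torsion [5]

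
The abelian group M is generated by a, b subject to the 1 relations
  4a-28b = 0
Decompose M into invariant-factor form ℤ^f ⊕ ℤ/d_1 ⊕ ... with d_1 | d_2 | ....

Answer: M ≅ ℤ^1 ⊕ ℤ/4

Derivation:
rank_ℚ(R)=1; free=2−1=1
SNF(R) diag = [4] → torsion [4]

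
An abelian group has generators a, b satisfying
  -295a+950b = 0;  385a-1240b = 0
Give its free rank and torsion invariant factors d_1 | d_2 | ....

Answer: M ≅ ℤ/5 ⊕ ℤ/10

Derivation:
rank_ℚ(R)=2; free=2−2=0
SNF(R) diag = [5, 10] → torsion [5, 10]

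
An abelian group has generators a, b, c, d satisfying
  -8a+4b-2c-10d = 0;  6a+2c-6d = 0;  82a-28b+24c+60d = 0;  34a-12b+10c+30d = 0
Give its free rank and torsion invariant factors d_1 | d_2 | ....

Answer: M ≅ ℤ/2 ⊕ ℤ/2 ⊕ ℤ/4 ⊕ ℤ/4

Derivation:
rank_ℚ(R)=4; free=4−4=0
SNF(R) diag = [2, 2, 4, 4] → torsion [2, 2, 4, 4]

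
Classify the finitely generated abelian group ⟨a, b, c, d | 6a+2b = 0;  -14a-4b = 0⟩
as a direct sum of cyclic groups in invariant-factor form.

Answer: M ≅ ℤ^2 ⊕ ℤ/2 ⊕ ℤ/2

Derivation:
rank_ℚ(R)=2; free=4−2=2
SNF(R) diag = [2, 2] → torsion [2, 2]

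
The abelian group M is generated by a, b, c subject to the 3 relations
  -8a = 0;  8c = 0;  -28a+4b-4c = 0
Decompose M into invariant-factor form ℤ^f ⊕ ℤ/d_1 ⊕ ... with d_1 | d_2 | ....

Answer: M ≅ ℤ/4 ⊕ ℤ/8 ⊕ ℤ/8

Derivation:
rank_ℚ(R)=3; free=3−3=0
SNF(R) diag = [4, 8, 8] → torsion [4, 8, 8]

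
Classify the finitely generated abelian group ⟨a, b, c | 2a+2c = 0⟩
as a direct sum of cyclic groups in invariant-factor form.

rank_ℚ(R)=1; free=3−1=2
SNF(R) diag = [2] → torsion [2]

Answer: M ≅ ℤ^2 ⊕ ℤ/2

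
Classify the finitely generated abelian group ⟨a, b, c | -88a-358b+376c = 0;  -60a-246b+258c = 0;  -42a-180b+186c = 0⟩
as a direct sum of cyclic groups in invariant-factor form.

rank_ℚ(R)=3; free=3−3=0
SNF(R) diag = [2, 6, 18] → torsion [2, 6, 18]

Answer: M ≅ ℤ/2 ⊕ ℤ/6 ⊕ ℤ/18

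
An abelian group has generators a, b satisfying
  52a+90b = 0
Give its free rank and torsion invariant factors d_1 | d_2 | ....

Answer: M ≅ ℤ^1 ⊕ ℤ/2

Derivation:
rank_ℚ(R)=1; free=2−1=1
SNF(R) diag = [2] → torsion [2]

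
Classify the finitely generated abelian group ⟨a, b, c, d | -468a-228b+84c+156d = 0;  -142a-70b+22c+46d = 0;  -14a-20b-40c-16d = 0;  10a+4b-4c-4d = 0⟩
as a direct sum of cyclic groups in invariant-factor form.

Answer: M ≅ ℤ/2 ⊕ ℤ/6 ⊕ ℤ/12 ⊕ ℤ/24

Derivation:
rank_ℚ(R)=4; free=4−4=0
SNF(R) diag = [2, 6, 12, 24] → torsion [2, 6, 12, 24]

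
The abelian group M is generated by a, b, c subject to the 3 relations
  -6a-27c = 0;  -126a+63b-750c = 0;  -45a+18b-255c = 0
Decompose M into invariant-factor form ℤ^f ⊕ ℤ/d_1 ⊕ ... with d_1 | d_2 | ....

rank_ℚ(R)=3; free=3−3=0
SNF(R) diag = [3, 3, 9] → torsion [3, 3, 9]

Answer: M ≅ ℤ/3 ⊕ ℤ/3 ⊕ ℤ/9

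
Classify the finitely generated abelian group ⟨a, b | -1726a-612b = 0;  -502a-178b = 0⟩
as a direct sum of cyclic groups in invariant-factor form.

rank_ℚ(R)=2; free=2−2=0
SNF(R) diag = [2, 2] → torsion [2, 2]

Answer: M ≅ ℤ/2 ⊕ ℤ/2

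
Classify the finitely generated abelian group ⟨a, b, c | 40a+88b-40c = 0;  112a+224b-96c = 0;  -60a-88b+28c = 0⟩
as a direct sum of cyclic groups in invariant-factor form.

rank_ℚ(R)=3; free=3−3=0
SNF(R) diag = [4, 8, 16] → torsion [4, 8, 16]

Answer: M ≅ ℤ/4 ⊕ ℤ/8 ⊕ ℤ/16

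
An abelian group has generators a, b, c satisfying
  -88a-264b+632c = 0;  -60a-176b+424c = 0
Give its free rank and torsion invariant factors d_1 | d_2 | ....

Answer: M ≅ ℤ^1 ⊕ ℤ/4 ⊕ ℤ/8

Derivation:
rank_ℚ(R)=2; free=3−2=1
SNF(R) diag = [4, 8] → torsion [4, 8]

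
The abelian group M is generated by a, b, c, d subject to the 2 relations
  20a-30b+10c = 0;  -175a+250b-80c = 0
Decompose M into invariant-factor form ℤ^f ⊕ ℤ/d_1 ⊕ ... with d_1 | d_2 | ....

Answer: M ≅ ℤ^2 ⊕ ℤ/5 ⊕ ℤ/10

Derivation:
rank_ℚ(R)=2; free=4−2=2
SNF(R) diag = [5, 10] → torsion [5, 10]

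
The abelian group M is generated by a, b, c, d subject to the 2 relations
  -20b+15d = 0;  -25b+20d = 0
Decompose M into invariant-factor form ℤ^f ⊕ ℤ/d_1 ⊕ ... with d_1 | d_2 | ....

rank_ℚ(R)=2; free=4−2=2
SNF(R) diag = [5, 5] → torsion [5, 5]

Answer: M ≅ ℤ^2 ⊕ ℤ/5 ⊕ ℤ/5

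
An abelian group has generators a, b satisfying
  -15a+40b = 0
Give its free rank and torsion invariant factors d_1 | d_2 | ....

Answer: M ≅ ℤ^1 ⊕ ℤ/5

Derivation:
rank_ℚ(R)=1; free=2−1=1
SNF(R) diag = [5] → torsion [5]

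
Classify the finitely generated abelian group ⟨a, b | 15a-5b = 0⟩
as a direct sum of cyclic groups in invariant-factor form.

rank_ℚ(R)=1; free=2−1=1
SNF(R) diag = [5] → torsion [5]

Answer: M ≅ ℤ^1 ⊕ ℤ/5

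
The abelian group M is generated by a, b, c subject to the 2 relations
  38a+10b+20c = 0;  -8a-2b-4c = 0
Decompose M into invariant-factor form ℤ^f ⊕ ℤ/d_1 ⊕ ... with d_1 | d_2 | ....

Answer: M ≅ ℤ^1 ⊕ ℤ/2 ⊕ ℤ/2

Derivation:
rank_ℚ(R)=2; free=3−2=1
SNF(R) diag = [2, 2] → torsion [2, 2]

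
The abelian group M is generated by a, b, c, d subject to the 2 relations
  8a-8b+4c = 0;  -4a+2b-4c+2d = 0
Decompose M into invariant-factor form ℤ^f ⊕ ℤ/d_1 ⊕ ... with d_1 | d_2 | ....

rank_ℚ(R)=2; free=4−2=2
SNF(R) diag = [2, 4] → torsion [2, 4]

Answer: M ≅ ℤ^2 ⊕ ℤ/2 ⊕ ℤ/4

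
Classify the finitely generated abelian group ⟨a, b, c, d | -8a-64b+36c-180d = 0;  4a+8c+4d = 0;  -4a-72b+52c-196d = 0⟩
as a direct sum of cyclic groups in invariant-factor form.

Answer: M ≅ ℤ^1 ⊕ ℤ/4 ⊕ ℤ/4 ⊕ ℤ/12

Derivation:
rank_ℚ(R)=3; free=4−3=1
SNF(R) diag = [4, 4, 12] → torsion [4, 4, 12]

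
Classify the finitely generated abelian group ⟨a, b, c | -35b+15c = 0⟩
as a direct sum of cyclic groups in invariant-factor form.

rank_ℚ(R)=1; free=3−1=2
SNF(R) diag = [5] → torsion [5]

Answer: M ≅ ℤ^2 ⊕ ℤ/5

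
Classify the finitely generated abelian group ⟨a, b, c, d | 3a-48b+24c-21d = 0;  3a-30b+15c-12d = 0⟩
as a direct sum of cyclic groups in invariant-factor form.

Answer: M ≅ ℤ^2 ⊕ ℤ/3 ⊕ ℤ/9

Derivation:
rank_ℚ(R)=2; free=4−2=2
SNF(R) diag = [3, 9] → torsion [3, 9]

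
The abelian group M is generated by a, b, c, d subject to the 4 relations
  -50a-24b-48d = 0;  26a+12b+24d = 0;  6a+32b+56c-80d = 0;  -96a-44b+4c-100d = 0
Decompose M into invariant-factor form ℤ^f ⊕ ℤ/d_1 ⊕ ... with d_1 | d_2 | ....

rank_ℚ(R)=4; free=4−4=0
SNF(R) diag = [2, 4, 12, 24] → torsion [2, 4, 12, 24]

Answer: M ≅ ℤ/2 ⊕ ℤ/4 ⊕ ℤ/12 ⊕ ℤ/24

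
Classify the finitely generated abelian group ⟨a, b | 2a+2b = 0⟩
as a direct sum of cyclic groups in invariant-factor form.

Answer: M ≅ ℤ^1 ⊕ ℤ/2

Derivation:
rank_ℚ(R)=1; free=2−1=1
SNF(R) diag = [2] → torsion [2]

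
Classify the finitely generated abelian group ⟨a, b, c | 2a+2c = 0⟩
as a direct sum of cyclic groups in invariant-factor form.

rank_ℚ(R)=1; free=3−1=2
SNF(R) diag = [2] → torsion [2]

Answer: M ≅ ℤ^2 ⊕ ℤ/2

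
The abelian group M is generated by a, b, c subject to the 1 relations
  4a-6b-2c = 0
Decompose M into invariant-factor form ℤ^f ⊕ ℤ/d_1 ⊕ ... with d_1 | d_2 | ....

rank_ℚ(R)=1; free=3−1=2
SNF(R) diag = [2] → torsion [2]

Answer: M ≅ ℤ^2 ⊕ ℤ/2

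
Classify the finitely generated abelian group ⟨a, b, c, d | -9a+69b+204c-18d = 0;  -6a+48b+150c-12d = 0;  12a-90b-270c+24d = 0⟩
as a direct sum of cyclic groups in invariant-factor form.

Answer: M ≅ ℤ^1 ⊕ ℤ/3 ⊕ ℤ/6 ⊕ ℤ/12

Derivation:
rank_ℚ(R)=3; free=4−3=1
SNF(R) diag = [3, 6, 12] → torsion [3, 6, 12]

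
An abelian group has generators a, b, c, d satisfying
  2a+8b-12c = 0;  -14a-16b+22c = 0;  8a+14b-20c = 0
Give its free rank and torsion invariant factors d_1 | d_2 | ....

rank_ℚ(R)=3; free=4−3=1
SNF(R) diag = [2, 2, 2] → torsion [2, 2, 2]

Answer: M ≅ ℤ^1 ⊕ ℤ/2 ⊕ ℤ/2 ⊕ ℤ/2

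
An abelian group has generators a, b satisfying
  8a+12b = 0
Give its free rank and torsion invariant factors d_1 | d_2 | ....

Answer: M ≅ ℤ^1 ⊕ ℤ/4

Derivation:
rank_ℚ(R)=1; free=2−1=1
SNF(R) diag = [4] → torsion [4]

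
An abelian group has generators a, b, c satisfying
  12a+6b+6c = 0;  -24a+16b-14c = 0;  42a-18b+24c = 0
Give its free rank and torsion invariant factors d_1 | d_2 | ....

rank_ℚ(R)=3; free=3−3=0
SNF(R) diag = [2, 6, 6] → torsion [2, 6, 6]

Answer: M ≅ ℤ/2 ⊕ ℤ/6 ⊕ ℤ/6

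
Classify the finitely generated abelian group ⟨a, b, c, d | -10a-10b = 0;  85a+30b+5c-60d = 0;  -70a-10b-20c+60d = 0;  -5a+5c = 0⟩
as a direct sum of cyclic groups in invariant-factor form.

Answer: M ≅ ℤ/5 ⊕ ℤ/10 ⊕ ℤ/20 ⊕ ℤ/60

Derivation:
rank_ℚ(R)=4; free=4−4=0
SNF(R) diag = [5, 10, 20, 60] → torsion [5, 10, 20, 60]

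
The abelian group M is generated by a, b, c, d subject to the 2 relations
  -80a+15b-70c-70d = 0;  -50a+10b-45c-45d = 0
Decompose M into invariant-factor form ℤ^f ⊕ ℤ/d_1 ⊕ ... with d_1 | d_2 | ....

Answer: M ≅ ℤ^2 ⊕ ℤ/5 ⊕ ℤ/5

Derivation:
rank_ℚ(R)=2; free=4−2=2
SNF(R) diag = [5, 5] → torsion [5, 5]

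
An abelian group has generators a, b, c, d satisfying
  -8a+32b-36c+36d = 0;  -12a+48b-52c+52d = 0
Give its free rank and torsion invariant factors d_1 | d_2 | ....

Answer: M ≅ ℤ^2 ⊕ ℤ/4 ⊕ ℤ/4

Derivation:
rank_ℚ(R)=2; free=4−2=2
SNF(R) diag = [4, 4] → torsion [4, 4]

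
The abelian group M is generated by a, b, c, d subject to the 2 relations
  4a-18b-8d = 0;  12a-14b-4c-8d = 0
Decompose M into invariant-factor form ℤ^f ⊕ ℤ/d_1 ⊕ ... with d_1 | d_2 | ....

Answer: M ≅ ℤ^2 ⊕ ℤ/2 ⊕ ℤ/4

Derivation:
rank_ℚ(R)=2; free=4−2=2
SNF(R) diag = [2, 4] → torsion [2, 4]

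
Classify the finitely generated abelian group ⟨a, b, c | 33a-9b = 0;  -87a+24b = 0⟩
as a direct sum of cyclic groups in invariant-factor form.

rank_ℚ(R)=2; free=3−2=1
SNF(R) diag = [3, 3] → torsion [3, 3]

Answer: M ≅ ℤ^1 ⊕ ℤ/3 ⊕ ℤ/3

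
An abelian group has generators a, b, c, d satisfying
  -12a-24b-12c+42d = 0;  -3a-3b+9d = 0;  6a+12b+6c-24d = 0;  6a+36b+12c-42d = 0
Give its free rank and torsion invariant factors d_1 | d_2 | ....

Answer: M ≅ ℤ/3 ⊕ ℤ/6 ⊕ ℤ/6 ⊕ ℤ/18

Derivation:
rank_ℚ(R)=4; free=4−4=0
SNF(R) diag = [3, 6, 6, 18] → torsion [3, 6, 6, 18]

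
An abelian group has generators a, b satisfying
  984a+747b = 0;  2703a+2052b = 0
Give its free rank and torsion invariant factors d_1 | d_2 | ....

Answer: M ≅ ℤ/3 ⊕ ℤ/9

Derivation:
rank_ℚ(R)=2; free=2−2=0
SNF(R) diag = [3, 9] → torsion [3, 9]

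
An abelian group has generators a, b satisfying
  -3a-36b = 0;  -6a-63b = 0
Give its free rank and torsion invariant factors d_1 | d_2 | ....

Answer: M ≅ ℤ/3 ⊕ ℤ/9

Derivation:
rank_ℚ(R)=2; free=2−2=0
SNF(R) diag = [3, 9] → torsion [3, 9]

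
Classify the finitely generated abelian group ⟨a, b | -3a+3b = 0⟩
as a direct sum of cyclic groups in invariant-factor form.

rank_ℚ(R)=1; free=2−1=1
SNF(R) diag = [3] → torsion [3]

Answer: M ≅ ℤ^1 ⊕ ℤ/3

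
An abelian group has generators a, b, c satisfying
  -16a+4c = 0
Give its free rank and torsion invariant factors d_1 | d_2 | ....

rank_ℚ(R)=1; free=3−1=2
SNF(R) diag = [4] → torsion [4]

Answer: M ≅ ℤ^2 ⊕ ℤ/4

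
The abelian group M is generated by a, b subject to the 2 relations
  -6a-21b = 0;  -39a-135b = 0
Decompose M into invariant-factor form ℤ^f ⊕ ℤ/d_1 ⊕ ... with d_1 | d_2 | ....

rank_ℚ(R)=2; free=2−2=0
SNF(R) diag = [3, 3] → torsion [3, 3]

Answer: M ≅ ℤ/3 ⊕ ℤ/3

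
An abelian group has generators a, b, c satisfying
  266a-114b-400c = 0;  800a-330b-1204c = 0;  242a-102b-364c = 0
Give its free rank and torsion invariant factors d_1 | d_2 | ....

rank_ℚ(R)=3; free=3−3=0
SNF(R) diag = [2, 6, 12] → torsion [2, 6, 12]

Answer: M ≅ ℤ/2 ⊕ ℤ/6 ⊕ ℤ/12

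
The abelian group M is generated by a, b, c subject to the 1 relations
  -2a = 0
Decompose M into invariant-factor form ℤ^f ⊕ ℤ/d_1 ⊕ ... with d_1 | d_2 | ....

Answer: M ≅ ℤ^2 ⊕ ℤ/2

Derivation:
rank_ℚ(R)=1; free=3−1=2
SNF(R) diag = [2] → torsion [2]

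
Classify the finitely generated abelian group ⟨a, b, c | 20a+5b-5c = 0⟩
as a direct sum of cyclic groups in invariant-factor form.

rank_ℚ(R)=1; free=3−1=2
SNF(R) diag = [5] → torsion [5]

Answer: M ≅ ℤ^2 ⊕ ℤ/5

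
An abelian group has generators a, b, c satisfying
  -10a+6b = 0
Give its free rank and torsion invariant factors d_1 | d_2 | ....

rank_ℚ(R)=1; free=3−1=2
SNF(R) diag = [2] → torsion [2]

Answer: M ≅ ℤ^2 ⊕ ℤ/2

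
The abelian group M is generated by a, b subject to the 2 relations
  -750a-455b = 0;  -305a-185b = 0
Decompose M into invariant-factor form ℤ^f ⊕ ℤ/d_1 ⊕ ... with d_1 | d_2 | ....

Answer: M ≅ ℤ/5 ⊕ ℤ/5

Derivation:
rank_ℚ(R)=2; free=2−2=0
SNF(R) diag = [5, 5] → torsion [5, 5]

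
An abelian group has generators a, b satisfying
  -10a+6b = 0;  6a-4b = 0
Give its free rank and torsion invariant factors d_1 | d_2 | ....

Answer: M ≅ ℤ/2 ⊕ ℤ/2

Derivation:
rank_ℚ(R)=2; free=2−2=0
SNF(R) diag = [2, 2] → torsion [2, 2]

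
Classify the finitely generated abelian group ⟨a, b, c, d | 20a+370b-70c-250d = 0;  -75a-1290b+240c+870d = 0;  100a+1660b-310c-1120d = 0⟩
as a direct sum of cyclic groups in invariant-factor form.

rank_ℚ(R)=3; free=4−3=1
SNF(R) diag = [5, 10, 30] → torsion [5, 10, 30]

Answer: M ≅ ℤ^1 ⊕ ℤ/5 ⊕ ℤ/10 ⊕ ℤ/30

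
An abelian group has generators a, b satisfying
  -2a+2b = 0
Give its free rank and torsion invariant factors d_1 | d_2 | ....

Answer: M ≅ ℤ^1 ⊕ ℤ/2

Derivation:
rank_ℚ(R)=1; free=2−1=1
SNF(R) diag = [2] → torsion [2]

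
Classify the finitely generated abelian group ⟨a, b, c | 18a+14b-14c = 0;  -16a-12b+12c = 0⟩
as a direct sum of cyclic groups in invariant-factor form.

Answer: M ≅ ℤ^1 ⊕ ℤ/2 ⊕ ℤ/4

Derivation:
rank_ℚ(R)=2; free=3−2=1
SNF(R) diag = [2, 4] → torsion [2, 4]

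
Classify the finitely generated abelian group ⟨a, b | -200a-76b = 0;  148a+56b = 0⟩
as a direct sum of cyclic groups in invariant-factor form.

Answer: M ≅ ℤ/4 ⊕ ℤ/12

Derivation:
rank_ℚ(R)=2; free=2−2=0
SNF(R) diag = [4, 12] → torsion [4, 12]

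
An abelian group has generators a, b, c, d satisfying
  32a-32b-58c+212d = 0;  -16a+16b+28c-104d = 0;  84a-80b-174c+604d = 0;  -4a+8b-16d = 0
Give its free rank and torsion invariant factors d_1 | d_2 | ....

rank_ℚ(R)=4; free=4−4=0
SNF(R) diag = [2, 4, 8, 16] → torsion [2, 4, 8, 16]

Answer: M ≅ ℤ/2 ⊕ ℤ/4 ⊕ ℤ/8 ⊕ ℤ/16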